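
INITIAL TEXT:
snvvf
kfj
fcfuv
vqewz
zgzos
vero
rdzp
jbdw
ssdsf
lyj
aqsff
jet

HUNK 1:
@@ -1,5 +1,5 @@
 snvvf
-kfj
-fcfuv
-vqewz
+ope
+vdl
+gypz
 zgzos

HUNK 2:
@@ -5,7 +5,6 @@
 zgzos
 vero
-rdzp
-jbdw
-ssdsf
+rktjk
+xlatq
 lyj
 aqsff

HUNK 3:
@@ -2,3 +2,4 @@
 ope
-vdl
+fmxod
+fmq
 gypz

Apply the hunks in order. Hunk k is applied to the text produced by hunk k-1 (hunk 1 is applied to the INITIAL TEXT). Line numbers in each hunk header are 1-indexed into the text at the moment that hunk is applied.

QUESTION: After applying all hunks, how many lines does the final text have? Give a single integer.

Answer: 12

Derivation:
Hunk 1: at line 1 remove [kfj,fcfuv,vqewz] add [ope,vdl,gypz] -> 12 lines: snvvf ope vdl gypz zgzos vero rdzp jbdw ssdsf lyj aqsff jet
Hunk 2: at line 5 remove [rdzp,jbdw,ssdsf] add [rktjk,xlatq] -> 11 lines: snvvf ope vdl gypz zgzos vero rktjk xlatq lyj aqsff jet
Hunk 3: at line 2 remove [vdl] add [fmxod,fmq] -> 12 lines: snvvf ope fmxod fmq gypz zgzos vero rktjk xlatq lyj aqsff jet
Final line count: 12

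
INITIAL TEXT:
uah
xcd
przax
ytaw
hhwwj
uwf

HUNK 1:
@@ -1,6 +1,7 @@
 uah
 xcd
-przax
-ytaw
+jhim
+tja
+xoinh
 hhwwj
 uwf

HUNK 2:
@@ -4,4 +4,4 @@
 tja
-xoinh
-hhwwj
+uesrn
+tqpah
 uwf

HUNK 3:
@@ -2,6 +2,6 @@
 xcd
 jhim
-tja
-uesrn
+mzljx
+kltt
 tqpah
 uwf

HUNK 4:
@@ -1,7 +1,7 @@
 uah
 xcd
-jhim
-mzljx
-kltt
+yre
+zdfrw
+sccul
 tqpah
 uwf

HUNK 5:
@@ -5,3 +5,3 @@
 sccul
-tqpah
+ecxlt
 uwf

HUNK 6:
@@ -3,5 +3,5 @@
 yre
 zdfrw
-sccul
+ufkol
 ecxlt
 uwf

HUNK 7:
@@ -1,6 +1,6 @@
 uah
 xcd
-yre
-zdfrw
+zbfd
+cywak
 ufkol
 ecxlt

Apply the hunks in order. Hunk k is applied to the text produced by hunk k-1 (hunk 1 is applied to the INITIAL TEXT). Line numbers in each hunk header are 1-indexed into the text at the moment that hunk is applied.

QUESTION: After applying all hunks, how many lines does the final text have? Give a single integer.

Answer: 7

Derivation:
Hunk 1: at line 1 remove [przax,ytaw] add [jhim,tja,xoinh] -> 7 lines: uah xcd jhim tja xoinh hhwwj uwf
Hunk 2: at line 4 remove [xoinh,hhwwj] add [uesrn,tqpah] -> 7 lines: uah xcd jhim tja uesrn tqpah uwf
Hunk 3: at line 2 remove [tja,uesrn] add [mzljx,kltt] -> 7 lines: uah xcd jhim mzljx kltt tqpah uwf
Hunk 4: at line 1 remove [jhim,mzljx,kltt] add [yre,zdfrw,sccul] -> 7 lines: uah xcd yre zdfrw sccul tqpah uwf
Hunk 5: at line 5 remove [tqpah] add [ecxlt] -> 7 lines: uah xcd yre zdfrw sccul ecxlt uwf
Hunk 6: at line 3 remove [sccul] add [ufkol] -> 7 lines: uah xcd yre zdfrw ufkol ecxlt uwf
Hunk 7: at line 1 remove [yre,zdfrw] add [zbfd,cywak] -> 7 lines: uah xcd zbfd cywak ufkol ecxlt uwf
Final line count: 7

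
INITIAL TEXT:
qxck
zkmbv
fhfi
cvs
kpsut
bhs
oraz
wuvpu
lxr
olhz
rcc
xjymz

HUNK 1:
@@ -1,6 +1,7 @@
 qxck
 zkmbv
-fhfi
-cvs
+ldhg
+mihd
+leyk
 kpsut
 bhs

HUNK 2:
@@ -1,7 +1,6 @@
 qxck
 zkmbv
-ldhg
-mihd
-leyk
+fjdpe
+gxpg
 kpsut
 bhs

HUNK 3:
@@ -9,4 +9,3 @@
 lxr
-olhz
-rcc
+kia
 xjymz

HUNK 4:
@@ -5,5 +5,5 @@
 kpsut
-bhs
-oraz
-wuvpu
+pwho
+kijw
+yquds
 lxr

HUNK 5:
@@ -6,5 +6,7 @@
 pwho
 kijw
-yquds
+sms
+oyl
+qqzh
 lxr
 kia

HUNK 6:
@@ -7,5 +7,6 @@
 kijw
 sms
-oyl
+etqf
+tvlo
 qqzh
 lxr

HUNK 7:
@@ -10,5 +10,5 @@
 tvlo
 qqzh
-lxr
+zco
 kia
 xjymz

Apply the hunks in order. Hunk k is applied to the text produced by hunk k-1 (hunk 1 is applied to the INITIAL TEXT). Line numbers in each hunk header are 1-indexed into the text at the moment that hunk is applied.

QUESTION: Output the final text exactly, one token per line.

Hunk 1: at line 1 remove [fhfi,cvs] add [ldhg,mihd,leyk] -> 13 lines: qxck zkmbv ldhg mihd leyk kpsut bhs oraz wuvpu lxr olhz rcc xjymz
Hunk 2: at line 1 remove [ldhg,mihd,leyk] add [fjdpe,gxpg] -> 12 lines: qxck zkmbv fjdpe gxpg kpsut bhs oraz wuvpu lxr olhz rcc xjymz
Hunk 3: at line 9 remove [olhz,rcc] add [kia] -> 11 lines: qxck zkmbv fjdpe gxpg kpsut bhs oraz wuvpu lxr kia xjymz
Hunk 4: at line 5 remove [bhs,oraz,wuvpu] add [pwho,kijw,yquds] -> 11 lines: qxck zkmbv fjdpe gxpg kpsut pwho kijw yquds lxr kia xjymz
Hunk 5: at line 6 remove [yquds] add [sms,oyl,qqzh] -> 13 lines: qxck zkmbv fjdpe gxpg kpsut pwho kijw sms oyl qqzh lxr kia xjymz
Hunk 6: at line 7 remove [oyl] add [etqf,tvlo] -> 14 lines: qxck zkmbv fjdpe gxpg kpsut pwho kijw sms etqf tvlo qqzh lxr kia xjymz
Hunk 7: at line 10 remove [lxr] add [zco] -> 14 lines: qxck zkmbv fjdpe gxpg kpsut pwho kijw sms etqf tvlo qqzh zco kia xjymz

Answer: qxck
zkmbv
fjdpe
gxpg
kpsut
pwho
kijw
sms
etqf
tvlo
qqzh
zco
kia
xjymz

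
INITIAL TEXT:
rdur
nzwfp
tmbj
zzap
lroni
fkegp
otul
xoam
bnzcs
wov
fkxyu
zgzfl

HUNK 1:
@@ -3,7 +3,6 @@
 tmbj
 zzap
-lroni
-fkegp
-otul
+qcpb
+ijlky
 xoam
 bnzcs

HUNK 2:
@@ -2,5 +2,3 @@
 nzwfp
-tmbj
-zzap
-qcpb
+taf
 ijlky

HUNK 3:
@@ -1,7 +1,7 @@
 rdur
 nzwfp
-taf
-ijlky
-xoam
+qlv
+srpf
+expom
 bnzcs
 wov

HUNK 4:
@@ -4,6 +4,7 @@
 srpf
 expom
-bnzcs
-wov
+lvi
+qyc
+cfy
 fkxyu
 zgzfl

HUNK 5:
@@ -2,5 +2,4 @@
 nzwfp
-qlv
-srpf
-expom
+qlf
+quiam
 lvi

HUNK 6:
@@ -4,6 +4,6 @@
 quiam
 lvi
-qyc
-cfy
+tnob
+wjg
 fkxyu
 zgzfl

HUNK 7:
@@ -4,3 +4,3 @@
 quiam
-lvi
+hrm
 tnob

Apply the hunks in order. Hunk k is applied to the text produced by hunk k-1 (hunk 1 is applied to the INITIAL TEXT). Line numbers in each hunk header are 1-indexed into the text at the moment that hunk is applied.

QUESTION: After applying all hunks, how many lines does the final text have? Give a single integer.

Answer: 9

Derivation:
Hunk 1: at line 3 remove [lroni,fkegp,otul] add [qcpb,ijlky] -> 11 lines: rdur nzwfp tmbj zzap qcpb ijlky xoam bnzcs wov fkxyu zgzfl
Hunk 2: at line 2 remove [tmbj,zzap,qcpb] add [taf] -> 9 lines: rdur nzwfp taf ijlky xoam bnzcs wov fkxyu zgzfl
Hunk 3: at line 1 remove [taf,ijlky,xoam] add [qlv,srpf,expom] -> 9 lines: rdur nzwfp qlv srpf expom bnzcs wov fkxyu zgzfl
Hunk 4: at line 4 remove [bnzcs,wov] add [lvi,qyc,cfy] -> 10 lines: rdur nzwfp qlv srpf expom lvi qyc cfy fkxyu zgzfl
Hunk 5: at line 2 remove [qlv,srpf,expom] add [qlf,quiam] -> 9 lines: rdur nzwfp qlf quiam lvi qyc cfy fkxyu zgzfl
Hunk 6: at line 4 remove [qyc,cfy] add [tnob,wjg] -> 9 lines: rdur nzwfp qlf quiam lvi tnob wjg fkxyu zgzfl
Hunk 7: at line 4 remove [lvi] add [hrm] -> 9 lines: rdur nzwfp qlf quiam hrm tnob wjg fkxyu zgzfl
Final line count: 9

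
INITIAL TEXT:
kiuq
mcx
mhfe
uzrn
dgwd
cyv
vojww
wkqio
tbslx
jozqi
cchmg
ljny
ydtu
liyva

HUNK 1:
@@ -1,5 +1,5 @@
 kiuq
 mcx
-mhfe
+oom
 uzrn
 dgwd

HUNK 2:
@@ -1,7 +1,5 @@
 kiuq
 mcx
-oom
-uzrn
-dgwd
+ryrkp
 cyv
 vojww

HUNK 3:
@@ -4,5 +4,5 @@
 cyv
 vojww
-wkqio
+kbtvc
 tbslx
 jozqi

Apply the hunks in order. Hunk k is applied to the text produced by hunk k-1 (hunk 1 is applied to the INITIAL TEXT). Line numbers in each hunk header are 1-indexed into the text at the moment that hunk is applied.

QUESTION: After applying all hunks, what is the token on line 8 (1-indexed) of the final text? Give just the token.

Hunk 1: at line 1 remove [mhfe] add [oom] -> 14 lines: kiuq mcx oom uzrn dgwd cyv vojww wkqio tbslx jozqi cchmg ljny ydtu liyva
Hunk 2: at line 1 remove [oom,uzrn,dgwd] add [ryrkp] -> 12 lines: kiuq mcx ryrkp cyv vojww wkqio tbslx jozqi cchmg ljny ydtu liyva
Hunk 3: at line 4 remove [wkqio] add [kbtvc] -> 12 lines: kiuq mcx ryrkp cyv vojww kbtvc tbslx jozqi cchmg ljny ydtu liyva
Final line 8: jozqi

Answer: jozqi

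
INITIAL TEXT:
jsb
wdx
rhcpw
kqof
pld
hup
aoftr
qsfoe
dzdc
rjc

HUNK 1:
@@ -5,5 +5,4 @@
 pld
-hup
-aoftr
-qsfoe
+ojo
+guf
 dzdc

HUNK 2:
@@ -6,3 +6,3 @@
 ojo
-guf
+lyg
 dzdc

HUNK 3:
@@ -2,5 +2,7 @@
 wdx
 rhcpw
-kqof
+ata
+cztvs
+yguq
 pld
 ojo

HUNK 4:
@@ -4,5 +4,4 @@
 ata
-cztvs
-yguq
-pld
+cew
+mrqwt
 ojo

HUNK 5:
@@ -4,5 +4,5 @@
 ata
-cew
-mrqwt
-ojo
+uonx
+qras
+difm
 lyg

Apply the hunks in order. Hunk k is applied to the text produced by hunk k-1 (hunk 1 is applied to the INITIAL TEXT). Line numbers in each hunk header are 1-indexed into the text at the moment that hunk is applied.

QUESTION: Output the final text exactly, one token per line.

Hunk 1: at line 5 remove [hup,aoftr,qsfoe] add [ojo,guf] -> 9 lines: jsb wdx rhcpw kqof pld ojo guf dzdc rjc
Hunk 2: at line 6 remove [guf] add [lyg] -> 9 lines: jsb wdx rhcpw kqof pld ojo lyg dzdc rjc
Hunk 3: at line 2 remove [kqof] add [ata,cztvs,yguq] -> 11 lines: jsb wdx rhcpw ata cztvs yguq pld ojo lyg dzdc rjc
Hunk 4: at line 4 remove [cztvs,yguq,pld] add [cew,mrqwt] -> 10 lines: jsb wdx rhcpw ata cew mrqwt ojo lyg dzdc rjc
Hunk 5: at line 4 remove [cew,mrqwt,ojo] add [uonx,qras,difm] -> 10 lines: jsb wdx rhcpw ata uonx qras difm lyg dzdc rjc

Answer: jsb
wdx
rhcpw
ata
uonx
qras
difm
lyg
dzdc
rjc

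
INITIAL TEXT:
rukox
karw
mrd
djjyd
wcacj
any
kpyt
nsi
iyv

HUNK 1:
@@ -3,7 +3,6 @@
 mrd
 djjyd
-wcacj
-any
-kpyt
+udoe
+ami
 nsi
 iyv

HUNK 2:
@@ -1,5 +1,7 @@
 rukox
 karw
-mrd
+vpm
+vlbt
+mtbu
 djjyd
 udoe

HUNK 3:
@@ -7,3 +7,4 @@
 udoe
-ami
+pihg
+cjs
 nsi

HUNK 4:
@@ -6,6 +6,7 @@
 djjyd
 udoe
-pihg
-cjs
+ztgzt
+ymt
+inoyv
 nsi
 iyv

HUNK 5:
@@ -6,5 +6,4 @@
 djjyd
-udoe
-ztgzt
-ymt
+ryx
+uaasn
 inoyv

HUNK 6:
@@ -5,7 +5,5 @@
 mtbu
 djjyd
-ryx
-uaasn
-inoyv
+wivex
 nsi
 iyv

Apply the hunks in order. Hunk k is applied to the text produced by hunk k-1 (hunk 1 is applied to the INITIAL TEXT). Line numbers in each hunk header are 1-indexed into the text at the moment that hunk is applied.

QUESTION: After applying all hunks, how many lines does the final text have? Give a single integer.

Answer: 9

Derivation:
Hunk 1: at line 3 remove [wcacj,any,kpyt] add [udoe,ami] -> 8 lines: rukox karw mrd djjyd udoe ami nsi iyv
Hunk 2: at line 1 remove [mrd] add [vpm,vlbt,mtbu] -> 10 lines: rukox karw vpm vlbt mtbu djjyd udoe ami nsi iyv
Hunk 3: at line 7 remove [ami] add [pihg,cjs] -> 11 lines: rukox karw vpm vlbt mtbu djjyd udoe pihg cjs nsi iyv
Hunk 4: at line 6 remove [pihg,cjs] add [ztgzt,ymt,inoyv] -> 12 lines: rukox karw vpm vlbt mtbu djjyd udoe ztgzt ymt inoyv nsi iyv
Hunk 5: at line 6 remove [udoe,ztgzt,ymt] add [ryx,uaasn] -> 11 lines: rukox karw vpm vlbt mtbu djjyd ryx uaasn inoyv nsi iyv
Hunk 6: at line 5 remove [ryx,uaasn,inoyv] add [wivex] -> 9 lines: rukox karw vpm vlbt mtbu djjyd wivex nsi iyv
Final line count: 9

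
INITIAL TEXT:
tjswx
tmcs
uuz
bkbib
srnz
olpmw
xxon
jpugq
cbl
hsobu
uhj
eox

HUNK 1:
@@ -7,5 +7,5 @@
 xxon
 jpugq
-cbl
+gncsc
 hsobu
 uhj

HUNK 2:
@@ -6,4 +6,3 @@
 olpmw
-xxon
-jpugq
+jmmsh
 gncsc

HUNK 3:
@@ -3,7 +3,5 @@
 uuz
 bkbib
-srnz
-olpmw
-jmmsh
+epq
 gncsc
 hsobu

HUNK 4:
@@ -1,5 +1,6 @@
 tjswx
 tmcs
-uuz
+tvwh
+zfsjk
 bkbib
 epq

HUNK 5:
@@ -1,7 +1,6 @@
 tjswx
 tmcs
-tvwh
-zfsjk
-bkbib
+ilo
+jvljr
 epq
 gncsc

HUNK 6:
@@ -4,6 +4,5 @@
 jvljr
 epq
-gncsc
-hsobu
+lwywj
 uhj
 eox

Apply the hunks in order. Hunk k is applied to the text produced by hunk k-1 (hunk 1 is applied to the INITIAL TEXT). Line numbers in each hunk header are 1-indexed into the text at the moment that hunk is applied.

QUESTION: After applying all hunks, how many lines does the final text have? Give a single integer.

Answer: 8

Derivation:
Hunk 1: at line 7 remove [cbl] add [gncsc] -> 12 lines: tjswx tmcs uuz bkbib srnz olpmw xxon jpugq gncsc hsobu uhj eox
Hunk 2: at line 6 remove [xxon,jpugq] add [jmmsh] -> 11 lines: tjswx tmcs uuz bkbib srnz olpmw jmmsh gncsc hsobu uhj eox
Hunk 3: at line 3 remove [srnz,olpmw,jmmsh] add [epq] -> 9 lines: tjswx tmcs uuz bkbib epq gncsc hsobu uhj eox
Hunk 4: at line 1 remove [uuz] add [tvwh,zfsjk] -> 10 lines: tjswx tmcs tvwh zfsjk bkbib epq gncsc hsobu uhj eox
Hunk 5: at line 1 remove [tvwh,zfsjk,bkbib] add [ilo,jvljr] -> 9 lines: tjswx tmcs ilo jvljr epq gncsc hsobu uhj eox
Hunk 6: at line 4 remove [gncsc,hsobu] add [lwywj] -> 8 lines: tjswx tmcs ilo jvljr epq lwywj uhj eox
Final line count: 8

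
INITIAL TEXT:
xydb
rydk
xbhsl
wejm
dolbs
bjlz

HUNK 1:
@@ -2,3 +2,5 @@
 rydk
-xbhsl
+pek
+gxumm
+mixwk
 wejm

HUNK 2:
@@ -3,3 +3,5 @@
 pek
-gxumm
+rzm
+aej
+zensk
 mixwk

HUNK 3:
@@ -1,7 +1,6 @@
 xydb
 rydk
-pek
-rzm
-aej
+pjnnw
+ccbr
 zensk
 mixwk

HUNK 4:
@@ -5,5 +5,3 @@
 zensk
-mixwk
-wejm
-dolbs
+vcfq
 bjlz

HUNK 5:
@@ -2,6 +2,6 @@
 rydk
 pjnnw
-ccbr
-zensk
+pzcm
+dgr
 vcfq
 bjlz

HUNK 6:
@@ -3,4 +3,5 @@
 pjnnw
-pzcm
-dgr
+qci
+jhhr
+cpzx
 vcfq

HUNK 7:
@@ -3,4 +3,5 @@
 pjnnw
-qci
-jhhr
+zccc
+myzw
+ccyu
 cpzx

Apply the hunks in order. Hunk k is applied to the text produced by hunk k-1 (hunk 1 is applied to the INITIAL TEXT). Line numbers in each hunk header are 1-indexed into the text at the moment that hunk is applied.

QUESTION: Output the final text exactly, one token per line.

Answer: xydb
rydk
pjnnw
zccc
myzw
ccyu
cpzx
vcfq
bjlz

Derivation:
Hunk 1: at line 2 remove [xbhsl] add [pek,gxumm,mixwk] -> 8 lines: xydb rydk pek gxumm mixwk wejm dolbs bjlz
Hunk 2: at line 3 remove [gxumm] add [rzm,aej,zensk] -> 10 lines: xydb rydk pek rzm aej zensk mixwk wejm dolbs bjlz
Hunk 3: at line 1 remove [pek,rzm,aej] add [pjnnw,ccbr] -> 9 lines: xydb rydk pjnnw ccbr zensk mixwk wejm dolbs bjlz
Hunk 4: at line 5 remove [mixwk,wejm,dolbs] add [vcfq] -> 7 lines: xydb rydk pjnnw ccbr zensk vcfq bjlz
Hunk 5: at line 2 remove [ccbr,zensk] add [pzcm,dgr] -> 7 lines: xydb rydk pjnnw pzcm dgr vcfq bjlz
Hunk 6: at line 3 remove [pzcm,dgr] add [qci,jhhr,cpzx] -> 8 lines: xydb rydk pjnnw qci jhhr cpzx vcfq bjlz
Hunk 7: at line 3 remove [qci,jhhr] add [zccc,myzw,ccyu] -> 9 lines: xydb rydk pjnnw zccc myzw ccyu cpzx vcfq bjlz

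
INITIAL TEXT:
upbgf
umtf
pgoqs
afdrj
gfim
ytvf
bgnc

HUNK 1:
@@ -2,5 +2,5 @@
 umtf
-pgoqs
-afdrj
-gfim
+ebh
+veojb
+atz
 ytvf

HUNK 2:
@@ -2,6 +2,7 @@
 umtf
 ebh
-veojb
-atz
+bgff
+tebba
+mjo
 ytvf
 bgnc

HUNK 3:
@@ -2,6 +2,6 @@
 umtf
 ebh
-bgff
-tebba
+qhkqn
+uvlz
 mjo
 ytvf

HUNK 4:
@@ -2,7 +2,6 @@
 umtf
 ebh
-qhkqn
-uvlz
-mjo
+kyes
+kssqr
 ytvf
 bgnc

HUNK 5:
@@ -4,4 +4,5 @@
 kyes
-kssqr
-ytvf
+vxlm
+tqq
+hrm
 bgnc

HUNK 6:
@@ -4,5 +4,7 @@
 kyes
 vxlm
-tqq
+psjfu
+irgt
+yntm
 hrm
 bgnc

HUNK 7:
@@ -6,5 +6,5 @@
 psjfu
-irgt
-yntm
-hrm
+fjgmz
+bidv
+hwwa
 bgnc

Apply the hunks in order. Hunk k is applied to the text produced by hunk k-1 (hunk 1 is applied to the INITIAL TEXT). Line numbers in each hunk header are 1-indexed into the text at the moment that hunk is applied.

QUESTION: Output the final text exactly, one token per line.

Hunk 1: at line 2 remove [pgoqs,afdrj,gfim] add [ebh,veojb,atz] -> 7 lines: upbgf umtf ebh veojb atz ytvf bgnc
Hunk 2: at line 2 remove [veojb,atz] add [bgff,tebba,mjo] -> 8 lines: upbgf umtf ebh bgff tebba mjo ytvf bgnc
Hunk 3: at line 2 remove [bgff,tebba] add [qhkqn,uvlz] -> 8 lines: upbgf umtf ebh qhkqn uvlz mjo ytvf bgnc
Hunk 4: at line 2 remove [qhkqn,uvlz,mjo] add [kyes,kssqr] -> 7 lines: upbgf umtf ebh kyes kssqr ytvf bgnc
Hunk 5: at line 4 remove [kssqr,ytvf] add [vxlm,tqq,hrm] -> 8 lines: upbgf umtf ebh kyes vxlm tqq hrm bgnc
Hunk 6: at line 4 remove [tqq] add [psjfu,irgt,yntm] -> 10 lines: upbgf umtf ebh kyes vxlm psjfu irgt yntm hrm bgnc
Hunk 7: at line 6 remove [irgt,yntm,hrm] add [fjgmz,bidv,hwwa] -> 10 lines: upbgf umtf ebh kyes vxlm psjfu fjgmz bidv hwwa bgnc

Answer: upbgf
umtf
ebh
kyes
vxlm
psjfu
fjgmz
bidv
hwwa
bgnc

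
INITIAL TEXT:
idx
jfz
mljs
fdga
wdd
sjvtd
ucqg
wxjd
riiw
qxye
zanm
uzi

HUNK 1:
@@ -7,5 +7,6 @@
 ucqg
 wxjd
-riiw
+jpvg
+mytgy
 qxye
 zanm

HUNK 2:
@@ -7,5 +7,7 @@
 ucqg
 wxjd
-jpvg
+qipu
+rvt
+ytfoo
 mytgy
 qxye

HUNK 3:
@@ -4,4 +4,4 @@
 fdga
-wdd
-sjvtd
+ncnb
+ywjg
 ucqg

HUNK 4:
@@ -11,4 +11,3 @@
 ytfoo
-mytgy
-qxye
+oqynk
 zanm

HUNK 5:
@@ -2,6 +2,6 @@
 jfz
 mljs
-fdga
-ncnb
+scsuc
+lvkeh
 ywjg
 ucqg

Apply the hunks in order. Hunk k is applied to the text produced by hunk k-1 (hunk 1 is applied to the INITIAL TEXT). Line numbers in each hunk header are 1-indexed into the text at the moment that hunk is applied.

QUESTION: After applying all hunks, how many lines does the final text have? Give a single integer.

Answer: 14

Derivation:
Hunk 1: at line 7 remove [riiw] add [jpvg,mytgy] -> 13 lines: idx jfz mljs fdga wdd sjvtd ucqg wxjd jpvg mytgy qxye zanm uzi
Hunk 2: at line 7 remove [jpvg] add [qipu,rvt,ytfoo] -> 15 lines: idx jfz mljs fdga wdd sjvtd ucqg wxjd qipu rvt ytfoo mytgy qxye zanm uzi
Hunk 3: at line 4 remove [wdd,sjvtd] add [ncnb,ywjg] -> 15 lines: idx jfz mljs fdga ncnb ywjg ucqg wxjd qipu rvt ytfoo mytgy qxye zanm uzi
Hunk 4: at line 11 remove [mytgy,qxye] add [oqynk] -> 14 lines: idx jfz mljs fdga ncnb ywjg ucqg wxjd qipu rvt ytfoo oqynk zanm uzi
Hunk 5: at line 2 remove [fdga,ncnb] add [scsuc,lvkeh] -> 14 lines: idx jfz mljs scsuc lvkeh ywjg ucqg wxjd qipu rvt ytfoo oqynk zanm uzi
Final line count: 14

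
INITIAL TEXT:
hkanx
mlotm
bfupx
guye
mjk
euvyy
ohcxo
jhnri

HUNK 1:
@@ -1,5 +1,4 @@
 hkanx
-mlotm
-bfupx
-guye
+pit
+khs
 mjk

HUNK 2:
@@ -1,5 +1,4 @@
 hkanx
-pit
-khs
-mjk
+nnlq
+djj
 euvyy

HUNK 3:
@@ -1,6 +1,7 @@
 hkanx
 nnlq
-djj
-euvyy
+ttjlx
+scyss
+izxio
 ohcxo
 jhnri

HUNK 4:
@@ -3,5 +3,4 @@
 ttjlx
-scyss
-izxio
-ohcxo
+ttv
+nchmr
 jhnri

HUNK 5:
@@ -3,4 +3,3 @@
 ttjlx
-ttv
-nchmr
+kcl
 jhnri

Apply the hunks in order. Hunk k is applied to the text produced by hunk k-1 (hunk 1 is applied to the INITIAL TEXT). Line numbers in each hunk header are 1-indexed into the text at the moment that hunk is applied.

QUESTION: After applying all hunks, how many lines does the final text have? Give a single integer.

Hunk 1: at line 1 remove [mlotm,bfupx,guye] add [pit,khs] -> 7 lines: hkanx pit khs mjk euvyy ohcxo jhnri
Hunk 2: at line 1 remove [pit,khs,mjk] add [nnlq,djj] -> 6 lines: hkanx nnlq djj euvyy ohcxo jhnri
Hunk 3: at line 1 remove [djj,euvyy] add [ttjlx,scyss,izxio] -> 7 lines: hkanx nnlq ttjlx scyss izxio ohcxo jhnri
Hunk 4: at line 3 remove [scyss,izxio,ohcxo] add [ttv,nchmr] -> 6 lines: hkanx nnlq ttjlx ttv nchmr jhnri
Hunk 5: at line 3 remove [ttv,nchmr] add [kcl] -> 5 lines: hkanx nnlq ttjlx kcl jhnri
Final line count: 5

Answer: 5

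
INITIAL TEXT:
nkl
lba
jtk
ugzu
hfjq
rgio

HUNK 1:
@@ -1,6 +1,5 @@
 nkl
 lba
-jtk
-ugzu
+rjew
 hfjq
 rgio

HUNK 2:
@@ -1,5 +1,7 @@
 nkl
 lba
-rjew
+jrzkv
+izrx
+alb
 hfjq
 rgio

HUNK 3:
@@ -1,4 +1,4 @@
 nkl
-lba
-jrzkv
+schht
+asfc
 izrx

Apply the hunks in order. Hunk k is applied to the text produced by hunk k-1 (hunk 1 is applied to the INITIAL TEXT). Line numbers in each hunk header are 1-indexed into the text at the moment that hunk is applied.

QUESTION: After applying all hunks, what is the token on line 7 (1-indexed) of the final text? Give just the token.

Hunk 1: at line 1 remove [jtk,ugzu] add [rjew] -> 5 lines: nkl lba rjew hfjq rgio
Hunk 2: at line 1 remove [rjew] add [jrzkv,izrx,alb] -> 7 lines: nkl lba jrzkv izrx alb hfjq rgio
Hunk 3: at line 1 remove [lba,jrzkv] add [schht,asfc] -> 7 lines: nkl schht asfc izrx alb hfjq rgio
Final line 7: rgio

Answer: rgio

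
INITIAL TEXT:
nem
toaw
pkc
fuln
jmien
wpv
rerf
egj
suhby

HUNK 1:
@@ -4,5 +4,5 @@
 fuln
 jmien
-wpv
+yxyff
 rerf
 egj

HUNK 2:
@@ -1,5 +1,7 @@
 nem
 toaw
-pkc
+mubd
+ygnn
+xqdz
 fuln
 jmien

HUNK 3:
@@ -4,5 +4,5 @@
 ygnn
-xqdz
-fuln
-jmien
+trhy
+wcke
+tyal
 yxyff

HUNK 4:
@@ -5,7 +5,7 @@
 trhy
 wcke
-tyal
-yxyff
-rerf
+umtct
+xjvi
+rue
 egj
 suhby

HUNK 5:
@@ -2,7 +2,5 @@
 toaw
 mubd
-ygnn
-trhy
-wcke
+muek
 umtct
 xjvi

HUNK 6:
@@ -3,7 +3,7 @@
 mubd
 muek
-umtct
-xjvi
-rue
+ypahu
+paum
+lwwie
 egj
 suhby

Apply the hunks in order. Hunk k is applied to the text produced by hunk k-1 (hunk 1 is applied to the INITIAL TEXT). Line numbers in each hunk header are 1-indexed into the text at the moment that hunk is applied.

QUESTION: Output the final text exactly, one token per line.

Hunk 1: at line 4 remove [wpv] add [yxyff] -> 9 lines: nem toaw pkc fuln jmien yxyff rerf egj suhby
Hunk 2: at line 1 remove [pkc] add [mubd,ygnn,xqdz] -> 11 lines: nem toaw mubd ygnn xqdz fuln jmien yxyff rerf egj suhby
Hunk 3: at line 4 remove [xqdz,fuln,jmien] add [trhy,wcke,tyal] -> 11 lines: nem toaw mubd ygnn trhy wcke tyal yxyff rerf egj suhby
Hunk 4: at line 5 remove [tyal,yxyff,rerf] add [umtct,xjvi,rue] -> 11 lines: nem toaw mubd ygnn trhy wcke umtct xjvi rue egj suhby
Hunk 5: at line 2 remove [ygnn,trhy,wcke] add [muek] -> 9 lines: nem toaw mubd muek umtct xjvi rue egj suhby
Hunk 6: at line 3 remove [umtct,xjvi,rue] add [ypahu,paum,lwwie] -> 9 lines: nem toaw mubd muek ypahu paum lwwie egj suhby

Answer: nem
toaw
mubd
muek
ypahu
paum
lwwie
egj
suhby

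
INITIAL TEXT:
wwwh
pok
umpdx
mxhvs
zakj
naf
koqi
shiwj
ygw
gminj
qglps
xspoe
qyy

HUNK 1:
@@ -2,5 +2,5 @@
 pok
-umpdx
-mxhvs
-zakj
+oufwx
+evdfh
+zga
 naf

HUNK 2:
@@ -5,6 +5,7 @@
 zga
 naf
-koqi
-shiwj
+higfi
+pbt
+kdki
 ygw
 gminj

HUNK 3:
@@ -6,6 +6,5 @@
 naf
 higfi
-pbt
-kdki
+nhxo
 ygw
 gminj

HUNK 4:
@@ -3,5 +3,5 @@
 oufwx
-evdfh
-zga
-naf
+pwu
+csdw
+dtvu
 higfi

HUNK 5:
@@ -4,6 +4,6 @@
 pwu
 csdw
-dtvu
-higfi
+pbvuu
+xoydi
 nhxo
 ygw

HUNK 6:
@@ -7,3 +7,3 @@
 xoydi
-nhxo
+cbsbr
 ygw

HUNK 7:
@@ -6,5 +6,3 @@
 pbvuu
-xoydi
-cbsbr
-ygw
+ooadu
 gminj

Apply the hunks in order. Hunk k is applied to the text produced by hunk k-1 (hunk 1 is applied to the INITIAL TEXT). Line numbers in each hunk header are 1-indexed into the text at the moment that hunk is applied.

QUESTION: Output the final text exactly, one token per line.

Hunk 1: at line 2 remove [umpdx,mxhvs,zakj] add [oufwx,evdfh,zga] -> 13 lines: wwwh pok oufwx evdfh zga naf koqi shiwj ygw gminj qglps xspoe qyy
Hunk 2: at line 5 remove [koqi,shiwj] add [higfi,pbt,kdki] -> 14 lines: wwwh pok oufwx evdfh zga naf higfi pbt kdki ygw gminj qglps xspoe qyy
Hunk 3: at line 6 remove [pbt,kdki] add [nhxo] -> 13 lines: wwwh pok oufwx evdfh zga naf higfi nhxo ygw gminj qglps xspoe qyy
Hunk 4: at line 3 remove [evdfh,zga,naf] add [pwu,csdw,dtvu] -> 13 lines: wwwh pok oufwx pwu csdw dtvu higfi nhxo ygw gminj qglps xspoe qyy
Hunk 5: at line 4 remove [dtvu,higfi] add [pbvuu,xoydi] -> 13 lines: wwwh pok oufwx pwu csdw pbvuu xoydi nhxo ygw gminj qglps xspoe qyy
Hunk 6: at line 7 remove [nhxo] add [cbsbr] -> 13 lines: wwwh pok oufwx pwu csdw pbvuu xoydi cbsbr ygw gminj qglps xspoe qyy
Hunk 7: at line 6 remove [xoydi,cbsbr,ygw] add [ooadu] -> 11 lines: wwwh pok oufwx pwu csdw pbvuu ooadu gminj qglps xspoe qyy

Answer: wwwh
pok
oufwx
pwu
csdw
pbvuu
ooadu
gminj
qglps
xspoe
qyy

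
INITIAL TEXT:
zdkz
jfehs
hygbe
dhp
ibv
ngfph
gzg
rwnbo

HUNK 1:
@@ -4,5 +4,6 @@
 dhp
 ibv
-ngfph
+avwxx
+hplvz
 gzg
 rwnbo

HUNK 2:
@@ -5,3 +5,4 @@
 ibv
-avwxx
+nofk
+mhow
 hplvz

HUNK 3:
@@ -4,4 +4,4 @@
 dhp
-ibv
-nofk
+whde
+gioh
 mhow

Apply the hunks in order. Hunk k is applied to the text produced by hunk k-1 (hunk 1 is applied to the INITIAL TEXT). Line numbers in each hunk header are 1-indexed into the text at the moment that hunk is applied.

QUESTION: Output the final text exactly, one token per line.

Answer: zdkz
jfehs
hygbe
dhp
whde
gioh
mhow
hplvz
gzg
rwnbo

Derivation:
Hunk 1: at line 4 remove [ngfph] add [avwxx,hplvz] -> 9 lines: zdkz jfehs hygbe dhp ibv avwxx hplvz gzg rwnbo
Hunk 2: at line 5 remove [avwxx] add [nofk,mhow] -> 10 lines: zdkz jfehs hygbe dhp ibv nofk mhow hplvz gzg rwnbo
Hunk 3: at line 4 remove [ibv,nofk] add [whde,gioh] -> 10 lines: zdkz jfehs hygbe dhp whde gioh mhow hplvz gzg rwnbo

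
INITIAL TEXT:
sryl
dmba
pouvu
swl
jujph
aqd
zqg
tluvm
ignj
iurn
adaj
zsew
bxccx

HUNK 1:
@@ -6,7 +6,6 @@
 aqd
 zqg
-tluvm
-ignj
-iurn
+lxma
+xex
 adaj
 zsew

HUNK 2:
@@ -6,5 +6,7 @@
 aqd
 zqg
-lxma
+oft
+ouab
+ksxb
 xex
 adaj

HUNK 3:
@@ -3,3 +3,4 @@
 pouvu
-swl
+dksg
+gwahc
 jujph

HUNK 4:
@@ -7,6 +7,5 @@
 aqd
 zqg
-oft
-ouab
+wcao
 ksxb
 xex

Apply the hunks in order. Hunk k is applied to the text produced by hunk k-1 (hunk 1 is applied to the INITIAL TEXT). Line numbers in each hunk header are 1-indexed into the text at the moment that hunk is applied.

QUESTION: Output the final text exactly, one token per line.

Answer: sryl
dmba
pouvu
dksg
gwahc
jujph
aqd
zqg
wcao
ksxb
xex
adaj
zsew
bxccx

Derivation:
Hunk 1: at line 6 remove [tluvm,ignj,iurn] add [lxma,xex] -> 12 lines: sryl dmba pouvu swl jujph aqd zqg lxma xex adaj zsew bxccx
Hunk 2: at line 6 remove [lxma] add [oft,ouab,ksxb] -> 14 lines: sryl dmba pouvu swl jujph aqd zqg oft ouab ksxb xex adaj zsew bxccx
Hunk 3: at line 3 remove [swl] add [dksg,gwahc] -> 15 lines: sryl dmba pouvu dksg gwahc jujph aqd zqg oft ouab ksxb xex adaj zsew bxccx
Hunk 4: at line 7 remove [oft,ouab] add [wcao] -> 14 lines: sryl dmba pouvu dksg gwahc jujph aqd zqg wcao ksxb xex adaj zsew bxccx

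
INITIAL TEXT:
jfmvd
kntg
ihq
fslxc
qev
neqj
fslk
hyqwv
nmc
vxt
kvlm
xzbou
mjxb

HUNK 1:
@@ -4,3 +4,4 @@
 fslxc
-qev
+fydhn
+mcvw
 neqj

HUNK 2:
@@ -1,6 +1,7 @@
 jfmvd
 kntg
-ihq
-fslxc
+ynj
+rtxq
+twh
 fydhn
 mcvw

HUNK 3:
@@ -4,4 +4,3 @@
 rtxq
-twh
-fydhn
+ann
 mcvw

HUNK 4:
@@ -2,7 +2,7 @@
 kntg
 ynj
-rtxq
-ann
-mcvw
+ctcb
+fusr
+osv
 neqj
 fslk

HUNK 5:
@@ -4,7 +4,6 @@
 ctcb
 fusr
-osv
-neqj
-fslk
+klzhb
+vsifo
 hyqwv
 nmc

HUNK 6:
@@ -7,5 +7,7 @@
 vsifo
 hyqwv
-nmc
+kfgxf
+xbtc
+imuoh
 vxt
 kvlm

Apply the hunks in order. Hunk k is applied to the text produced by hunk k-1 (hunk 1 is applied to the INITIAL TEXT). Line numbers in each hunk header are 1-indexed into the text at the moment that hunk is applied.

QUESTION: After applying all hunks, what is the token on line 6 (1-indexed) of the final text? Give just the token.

Answer: klzhb

Derivation:
Hunk 1: at line 4 remove [qev] add [fydhn,mcvw] -> 14 lines: jfmvd kntg ihq fslxc fydhn mcvw neqj fslk hyqwv nmc vxt kvlm xzbou mjxb
Hunk 2: at line 1 remove [ihq,fslxc] add [ynj,rtxq,twh] -> 15 lines: jfmvd kntg ynj rtxq twh fydhn mcvw neqj fslk hyqwv nmc vxt kvlm xzbou mjxb
Hunk 3: at line 4 remove [twh,fydhn] add [ann] -> 14 lines: jfmvd kntg ynj rtxq ann mcvw neqj fslk hyqwv nmc vxt kvlm xzbou mjxb
Hunk 4: at line 2 remove [rtxq,ann,mcvw] add [ctcb,fusr,osv] -> 14 lines: jfmvd kntg ynj ctcb fusr osv neqj fslk hyqwv nmc vxt kvlm xzbou mjxb
Hunk 5: at line 4 remove [osv,neqj,fslk] add [klzhb,vsifo] -> 13 lines: jfmvd kntg ynj ctcb fusr klzhb vsifo hyqwv nmc vxt kvlm xzbou mjxb
Hunk 6: at line 7 remove [nmc] add [kfgxf,xbtc,imuoh] -> 15 lines: jfmvd kntg ynj ctcb fusr klzhb vsifo hyqwv kfgxf xbtc imuoh vxt kvlm xzbou mjxb
Final line 6: klzhb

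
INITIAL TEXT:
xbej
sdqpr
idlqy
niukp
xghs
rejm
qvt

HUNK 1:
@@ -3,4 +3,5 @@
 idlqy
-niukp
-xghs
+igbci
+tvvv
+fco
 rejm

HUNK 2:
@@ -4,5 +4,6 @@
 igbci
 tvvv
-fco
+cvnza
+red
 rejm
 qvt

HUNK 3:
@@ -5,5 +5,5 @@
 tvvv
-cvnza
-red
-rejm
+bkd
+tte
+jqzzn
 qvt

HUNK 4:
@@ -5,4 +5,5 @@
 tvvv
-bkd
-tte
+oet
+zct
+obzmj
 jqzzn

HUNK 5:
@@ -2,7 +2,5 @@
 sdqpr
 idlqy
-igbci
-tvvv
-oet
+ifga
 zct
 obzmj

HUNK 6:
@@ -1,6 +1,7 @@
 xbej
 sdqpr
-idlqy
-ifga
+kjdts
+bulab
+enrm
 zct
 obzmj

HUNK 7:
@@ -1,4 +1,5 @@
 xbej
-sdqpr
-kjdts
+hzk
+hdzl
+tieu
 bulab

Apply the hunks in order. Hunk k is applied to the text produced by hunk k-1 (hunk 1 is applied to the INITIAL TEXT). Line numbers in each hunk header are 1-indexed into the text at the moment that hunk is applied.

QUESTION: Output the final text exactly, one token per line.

Answer: xbej
hzk
hdzl
tieu
bulab
enrm
zct
obzmj
jqzzn
qvt

Derivation:
Hunk 1: at line 3 remove [niukp,xghs] add [igbci,tvvv,fco] -> 8 lines: xbej sdqpr idlqy igbci tvvv fco rejm qvt
Hunk 2: at line 4 remove [fco] add [cvnza,red] -> 9 lines: xbej sdqpr idlqy igbci tvvv cvnza red rejm qvt
Hunk 3: at line 5 remove [cvnza,red,rejm] add [bkd,tte,jqzzn] -> 9 lines: xbej sdqpr idlqy igbci tvvv bkd tte jqzzn qvt
Hunk 4: at line 5 remove [bkd,tte] add [oet,zct,obzmj] -> 10 lines: xbej sdqpr idlqy igbci tvvv oet zct obzmj jqzzn qvt
Hunk 5: at line 2 remove [igbci,tvvv,oet] add [ifga] -> 8 lines: xbej sdqpr idlqy ifga zct obzmj jqzzn qvt
Hunk 6: at line 1 remove [idlqy,ifga] add [kjdts,bulab,enrm] -> 9 lines: xbej sdqpr kjdts bulab enrm zct obzmj jqzzn qvt
Hunk 7: at line 1 remove [sdqpr,kjdts] add [hzk,hdzl,tieu] -> 10 lines: xbej hzk hdzl tieu bulab enrm zct obzmj jqzzn qvt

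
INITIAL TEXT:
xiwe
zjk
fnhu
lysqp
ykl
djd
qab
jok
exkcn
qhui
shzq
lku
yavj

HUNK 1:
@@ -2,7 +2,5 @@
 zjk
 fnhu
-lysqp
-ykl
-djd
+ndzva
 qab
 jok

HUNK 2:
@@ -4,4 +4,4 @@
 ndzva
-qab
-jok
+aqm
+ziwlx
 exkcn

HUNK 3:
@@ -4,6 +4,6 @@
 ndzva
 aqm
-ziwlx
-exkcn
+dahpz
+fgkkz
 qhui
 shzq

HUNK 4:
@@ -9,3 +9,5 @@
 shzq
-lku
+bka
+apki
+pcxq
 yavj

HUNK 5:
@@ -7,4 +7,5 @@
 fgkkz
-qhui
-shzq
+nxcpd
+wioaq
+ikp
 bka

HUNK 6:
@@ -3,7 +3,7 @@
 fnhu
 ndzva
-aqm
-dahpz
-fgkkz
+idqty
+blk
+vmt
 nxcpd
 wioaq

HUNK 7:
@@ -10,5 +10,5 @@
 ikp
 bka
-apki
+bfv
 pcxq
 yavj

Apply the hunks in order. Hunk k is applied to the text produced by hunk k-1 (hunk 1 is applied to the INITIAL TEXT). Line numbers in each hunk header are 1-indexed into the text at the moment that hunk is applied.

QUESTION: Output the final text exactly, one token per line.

Answer: xiwe
zjk
fnhu
ndzva
idqty
blk
vmt
nxcpd
wioaq
ikp
bka
bfv
pcxq
yavj

Derivation:
Hunk 1: at line 2 remove [lysqp,ykl,djd] add [ndzva] -> 11 lines: xiwe zjk fnhu ndzva qab jok exkcn qhui shzq lku yavj
Hunk 2: at line 4 remove [qab,jok] add [aqm,ziwlx] -> 11 lines: xiwe zjk fnhu ndzva aqm ziwlx exkcn qhui shzq lku yavj
Hunk 3: at line 4 remove [ziwlx,exkcn] add [dahpz,fgkkz] -> 11 lines: xiwe zjk fnhu ndzva aqm dahpz fgkkz qhui shzq lku yavj
Hunk 4: at line 9 remove [lku] add [bka,apki,pcxq] -> 13 lines: xiwe zjk fnhu ndzva aqm dahpz fgkkz qhui shzq bka apki pcxq yavj
Hunk 5: at line 7 remove [qhui,shzq] add [nxcpd,wioaq,ikp] -> 14 lines: xiwe zjk fnhu ndzva aqm dahpz fgkkz nxcpd wioaq ikp bka apki pcxq yavj
Hunk 6: at line 3 remove [aqm,dahpz,fgkkz] add [idqty,blk,vmt] -> 14 lines: xiwe zjk fnhu ndzva idqty blk vmt nxcpd wioaq ikp bka apki pcxq yavj
Hunk 7: at line 10 remove [apki] add [bfv] -> 14 lines: xiwe zjk fnhu ndzva idqty blk vmt nxcpd wioaq ikp bka bfv pcxq yavj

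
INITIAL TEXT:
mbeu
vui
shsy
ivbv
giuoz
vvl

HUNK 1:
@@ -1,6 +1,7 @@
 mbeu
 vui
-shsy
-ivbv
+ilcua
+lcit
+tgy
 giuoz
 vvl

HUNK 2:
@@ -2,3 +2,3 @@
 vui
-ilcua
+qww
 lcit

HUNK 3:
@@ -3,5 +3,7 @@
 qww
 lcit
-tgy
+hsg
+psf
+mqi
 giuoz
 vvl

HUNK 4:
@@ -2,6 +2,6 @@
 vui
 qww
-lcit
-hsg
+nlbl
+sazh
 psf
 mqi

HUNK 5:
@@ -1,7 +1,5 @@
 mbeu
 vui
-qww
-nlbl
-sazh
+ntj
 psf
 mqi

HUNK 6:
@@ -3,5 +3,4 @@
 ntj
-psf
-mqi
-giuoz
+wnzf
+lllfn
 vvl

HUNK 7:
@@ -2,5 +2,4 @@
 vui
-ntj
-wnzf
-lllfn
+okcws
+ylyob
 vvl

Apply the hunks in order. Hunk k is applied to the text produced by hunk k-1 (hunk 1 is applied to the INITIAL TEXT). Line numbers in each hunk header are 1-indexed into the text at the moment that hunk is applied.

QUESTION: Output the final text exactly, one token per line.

Answer: mbeu
vui
okcws
ylyob
vvl

Derivation:
Hunk 1: at line 1 remove [shsy,ivbv] add [ilcua,lcit,tgy] -> 7 lines: mbeu vui ilcua lcit tgy giuoz vvl
Hunk 2: at line 2 remove [ilcua] add [qww] -> 7 lines: mbeu vui qww lcit tgy giuoz vvl
Hunk 3: at line 3 remove [tgy] add [hsg,psf,mqi] -> 9 lines: mbeu vui qww lcit hsg psf mqi giuoz vvl
Hunk 4: at line 2 remove [lcit,hsg] add [nlbl,sazh] -> 9 lines: mbeu vui qww nlbl sazh psf mqi giuoz vvl
Hunk 5: at line 1 remove [qww,nlbl,sazh] add [ntj] -> 7 lines: mbeu vui ntj psf mqi giuoz vvl
Hunk 6: at line 3 remove [psf,mqi,giuoz] add [wnzf,lllfn] -> 6 lines: mbeu vui ntj wnzf lllfn vvl
Hunk 7: at line 2 remove [ntj,wnzf,lllfn] add [okcws,ylyob] -> 5 lines: mbeu vui okcws ylyob vvl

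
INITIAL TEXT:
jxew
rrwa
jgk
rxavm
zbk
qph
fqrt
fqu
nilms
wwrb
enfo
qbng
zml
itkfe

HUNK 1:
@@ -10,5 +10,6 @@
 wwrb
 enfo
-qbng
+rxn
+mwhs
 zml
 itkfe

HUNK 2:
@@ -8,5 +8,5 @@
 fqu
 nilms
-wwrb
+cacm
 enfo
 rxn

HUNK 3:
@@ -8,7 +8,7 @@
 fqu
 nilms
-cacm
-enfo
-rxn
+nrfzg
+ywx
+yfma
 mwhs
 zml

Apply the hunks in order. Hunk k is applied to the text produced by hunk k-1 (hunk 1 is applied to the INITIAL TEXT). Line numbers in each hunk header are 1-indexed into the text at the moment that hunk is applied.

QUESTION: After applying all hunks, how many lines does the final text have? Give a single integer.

Answer: 15

Derivation:
Hunk 1: at line 10 remove [qbng] add [rxn,mwhs] -> 15 lines: jxew rrwa jgk rxavm zbk qph fqrt fqu nilms wwrb enfo rxn mwhs zml itkfe
Hunk 2: at line 8 remove [wwrb] add [cacm] -> 15 lines: jxew rrwa jgk rxavm zbk qph fqrt fqu nilms cacm enfo rxn mwhs zml itkfe
Hunk 3: at line 8 remove [cacm,enfo,rxn] add [nrfzg,ywx,yfma] -> 15 lines: jxew rrwa jgk rxavm zbk qph fqrt fqu nilms nrfzg ywx yfma mwhs zml itkfe
Final line count: 15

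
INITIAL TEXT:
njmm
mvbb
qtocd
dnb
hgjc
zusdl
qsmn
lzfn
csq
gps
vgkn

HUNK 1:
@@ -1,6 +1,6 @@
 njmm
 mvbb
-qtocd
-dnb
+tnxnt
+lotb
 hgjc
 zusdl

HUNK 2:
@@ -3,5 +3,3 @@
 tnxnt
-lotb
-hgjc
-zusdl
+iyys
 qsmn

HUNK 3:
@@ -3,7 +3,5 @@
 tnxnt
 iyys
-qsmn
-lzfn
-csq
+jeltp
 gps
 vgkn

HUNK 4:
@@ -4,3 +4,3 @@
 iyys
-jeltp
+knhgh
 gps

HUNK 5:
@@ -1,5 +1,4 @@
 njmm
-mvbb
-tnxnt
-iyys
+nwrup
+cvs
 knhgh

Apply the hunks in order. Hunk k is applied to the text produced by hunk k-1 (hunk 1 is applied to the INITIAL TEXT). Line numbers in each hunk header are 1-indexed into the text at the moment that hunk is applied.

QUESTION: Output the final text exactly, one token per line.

Hunk 1: at line 1 remove [qtocd,dnb] add [tnxnt,lotb] -> 11 lines: njmm mvbb tnxnt lotb hgjc zusdl qsmn lzfn csq gps vgkn
Hunk 2: at line 3 remove [lotb,hgjc,zusdl] add [iyys] -> 9 lines: njmm mvbb tnxnt iyys qsmn lzfn csq gps vgkn
Hunk 3: at line 3 remove [qsmn,lzfn,csq] add [jeltp] -> 7 lines: njmm mvbb tnxnt iyys jeltp gps vgkn
Hunk 4: at line 4 remove [jeltp] add [knhgh] -> 7 lines: njmm mvbb tnxnt iyys knhgh gps vgkn
Hunk 5: at line 1 remove [mvbb,tnxnt,iyys] add [nwrup,cvs] -> 6 lines: njmm nwrup cvs knhgh gps vgkn

Answer: njmm
nwrup
cvs
knhgh
gps
vgkn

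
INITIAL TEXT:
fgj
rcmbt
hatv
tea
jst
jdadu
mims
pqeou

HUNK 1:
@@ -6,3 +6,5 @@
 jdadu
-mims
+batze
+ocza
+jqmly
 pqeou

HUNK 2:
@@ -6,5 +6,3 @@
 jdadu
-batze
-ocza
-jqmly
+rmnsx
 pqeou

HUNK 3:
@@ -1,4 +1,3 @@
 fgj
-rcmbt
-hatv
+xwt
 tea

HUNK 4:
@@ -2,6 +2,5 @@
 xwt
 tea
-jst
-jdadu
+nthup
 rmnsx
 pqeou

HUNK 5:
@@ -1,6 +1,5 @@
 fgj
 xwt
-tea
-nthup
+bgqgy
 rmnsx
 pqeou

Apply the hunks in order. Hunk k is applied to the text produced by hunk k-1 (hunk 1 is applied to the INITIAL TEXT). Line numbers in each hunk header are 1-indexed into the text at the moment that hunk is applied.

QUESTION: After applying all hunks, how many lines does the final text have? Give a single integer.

Hunk 1: at line 6 remove [mims] add [batze,ocza,jqmly] -> 10 lines: fgj rcmbt hatv tea jst jdadu batze ocza jqmly pqeou
Hunk 2: at line 6 remove [batze,ocza,jqmly] add [rmnsx] -> 8 lines: fgj rcmbt hatv tea jst jdadu rmnsx pqeou
Hunk 3: at line 1 remove [rcmbt,hatv] add [xwt] -> 7 lines: fgj xwt tea jst jdadu rmnsx pqeou
Hunk 4: at line 2 remove [jst,jdadu] add [nthup] -> 6 lines: fgj xwt tea nthup rmnsx pqeou
Hunk 5: at line 1 remove [tea,nthup] add [bgqgy] -> 5 lines: fgj xwt bgqgy rmnsx pqeou
Final line count: 5

Answer: 5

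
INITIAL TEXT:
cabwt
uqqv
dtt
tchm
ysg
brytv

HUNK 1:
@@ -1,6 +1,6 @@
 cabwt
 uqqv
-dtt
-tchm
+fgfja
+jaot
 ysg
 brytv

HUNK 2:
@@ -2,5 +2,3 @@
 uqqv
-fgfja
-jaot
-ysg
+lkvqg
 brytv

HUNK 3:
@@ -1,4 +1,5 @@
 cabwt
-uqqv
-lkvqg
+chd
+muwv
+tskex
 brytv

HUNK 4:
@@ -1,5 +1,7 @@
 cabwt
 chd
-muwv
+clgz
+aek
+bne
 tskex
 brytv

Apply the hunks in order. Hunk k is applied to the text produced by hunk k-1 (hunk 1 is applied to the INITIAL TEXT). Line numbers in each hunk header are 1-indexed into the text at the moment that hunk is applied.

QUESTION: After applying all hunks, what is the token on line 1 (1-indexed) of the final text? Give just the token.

Answer: cabwt

Derivation:
Hunk 1: at line 1 remove [dtt,tchm] add [fgfja,jaot] -> 6 lines: cabwt uqqv fgfja jaot ysg brytv
Hunk 2: at line 2 remove [fgfja,jaot,ysg] add [lkvqg] -> 4 lines: cabwt uqqv lkvqg brytv
Hunk 3: at line 1 remove [uqqv,lkvqg] add [chd,muwv,tskex] -> 5 lines: cabwt chd muwv tskex brytv
Hunk 4: at line 1 remove [muwv] add [clgz,aek,bne] -> 7 lines: cabwt chd clgz aek bne tskex brytv
Final line 1: cabwt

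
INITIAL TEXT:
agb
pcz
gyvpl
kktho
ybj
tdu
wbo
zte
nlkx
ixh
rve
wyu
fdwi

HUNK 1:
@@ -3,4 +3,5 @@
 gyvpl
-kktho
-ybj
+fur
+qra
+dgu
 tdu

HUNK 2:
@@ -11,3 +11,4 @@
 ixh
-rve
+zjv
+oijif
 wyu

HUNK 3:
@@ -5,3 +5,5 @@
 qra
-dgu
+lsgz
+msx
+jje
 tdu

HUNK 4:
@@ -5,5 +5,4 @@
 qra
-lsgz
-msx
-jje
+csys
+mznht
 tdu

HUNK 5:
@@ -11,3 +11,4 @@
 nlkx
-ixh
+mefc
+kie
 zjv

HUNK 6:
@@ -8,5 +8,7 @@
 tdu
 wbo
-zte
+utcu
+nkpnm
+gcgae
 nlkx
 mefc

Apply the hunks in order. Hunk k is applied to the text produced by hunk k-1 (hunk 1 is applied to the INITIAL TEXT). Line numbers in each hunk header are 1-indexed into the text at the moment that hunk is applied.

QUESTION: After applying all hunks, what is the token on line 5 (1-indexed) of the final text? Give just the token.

Hunk 1: at line 3 remove [kktho,ybj] add [fur,qra,dgu] -> 14 lines: agb pcz gyvpl fur qra dgu tdu wbo zte nlkx ixh rve wyu fdwi
Hunk 2: at line 11 remove [rve] add [zjv,oijif] -> 15 lines: agb pcz gyvpl fur qra dgu tdu wbo zte nlkx ixh zjv oijif wyu fdwi
Hunk 3: at line 5 remove [dgu] add [lsgz,msx,jje] -> 17 lines: agb pcz gyvpl fur qra lsgz msx jje tdu wbo zte nlkx ixh zjv oijif wyu fdwi
Hunk 4: at line 5 remove [lsgz,msx,jje] add [csys,mznht] -> 16 lines: agb pcz gyvpl fur qra csys mznht tdu wbo zte nlkx ixh zjv oijif wyu fdwi
Hunk 5: at line 11 remove [ixh] add [mefc,kie] -> 17 lines: agb pcz gyvpl fur qra csys mznht tdu wbo zte nlkx mefc kie zjv oijif wyu fdwi
Hunk 6: at line 8 remove [zte] add [utcu,nkpnm,gcgae] -> 19 lines: agb pcz gyvpl fur qra csys mznht tdu wbo utcu nkpnm gcgae nlkx mefc kie zjv oijif wyu fdwi
Final line 5: qra

Answer: qra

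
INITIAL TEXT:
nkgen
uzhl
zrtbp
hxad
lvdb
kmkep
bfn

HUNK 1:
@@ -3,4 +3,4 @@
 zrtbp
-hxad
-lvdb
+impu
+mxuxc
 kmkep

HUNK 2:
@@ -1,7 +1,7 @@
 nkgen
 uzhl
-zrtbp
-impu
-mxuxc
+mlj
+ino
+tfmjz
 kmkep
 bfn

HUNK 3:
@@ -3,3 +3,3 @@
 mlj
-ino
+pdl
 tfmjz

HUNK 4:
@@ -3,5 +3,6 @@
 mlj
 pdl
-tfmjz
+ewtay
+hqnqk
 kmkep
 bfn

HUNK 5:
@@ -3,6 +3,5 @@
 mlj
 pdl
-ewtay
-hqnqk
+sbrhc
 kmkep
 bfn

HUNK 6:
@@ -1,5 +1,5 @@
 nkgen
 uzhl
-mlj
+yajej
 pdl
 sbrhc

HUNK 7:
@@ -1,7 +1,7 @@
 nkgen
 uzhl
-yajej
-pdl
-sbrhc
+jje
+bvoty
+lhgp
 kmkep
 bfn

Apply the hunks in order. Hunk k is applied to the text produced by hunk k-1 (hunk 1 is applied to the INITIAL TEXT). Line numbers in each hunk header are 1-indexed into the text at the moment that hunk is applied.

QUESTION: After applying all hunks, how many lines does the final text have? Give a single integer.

Answer: 7

Derivation:
Hunk 1: at line 3 remove [hxad,lvdb] add [impu,mxuxc] -> 7 lines: nkgen uzhl zrtbp impu mxuxc kmkep bfn
Hunk 2: at line 1 remove [zrtbp,impu,mxuxc] add [mlj,ino,tfmjz] -> 7 lines: nkgen uzhl mlj ino tfmjz kmkep bfn
Hunk 3: at line 3 remove [ino] add [pdl] -> 7 lines: nkgen uzhl mlj pdl tfmjz kmkep bfn
Hunk 4: at line 3 remove [tfmjz] add [ewtay,hqnqk] -> 8 lines: nkgen uzhl mlj pdl ewtay hqnqk kmkep bfn
Hunk 5: at line 3 remove [ewtay,hqnqk] add [sbrhc] -> 7 lines: nkgen uzhl mlj pdl sbrhc kmkep bfn
Hunk 6: at line 1 remove [mlj] add [yajej] -> 7 lines: nkgen uzhl yajej pdl sbrhc kmkep bfn
Hunk 7: at line 1 remove [yajej,pdl,sbrhc] add [jje,bvoty,lhgp] -> 7 lines: nkgen uzhl jje bvoty lhgp kmkep bfn
Final line count: 7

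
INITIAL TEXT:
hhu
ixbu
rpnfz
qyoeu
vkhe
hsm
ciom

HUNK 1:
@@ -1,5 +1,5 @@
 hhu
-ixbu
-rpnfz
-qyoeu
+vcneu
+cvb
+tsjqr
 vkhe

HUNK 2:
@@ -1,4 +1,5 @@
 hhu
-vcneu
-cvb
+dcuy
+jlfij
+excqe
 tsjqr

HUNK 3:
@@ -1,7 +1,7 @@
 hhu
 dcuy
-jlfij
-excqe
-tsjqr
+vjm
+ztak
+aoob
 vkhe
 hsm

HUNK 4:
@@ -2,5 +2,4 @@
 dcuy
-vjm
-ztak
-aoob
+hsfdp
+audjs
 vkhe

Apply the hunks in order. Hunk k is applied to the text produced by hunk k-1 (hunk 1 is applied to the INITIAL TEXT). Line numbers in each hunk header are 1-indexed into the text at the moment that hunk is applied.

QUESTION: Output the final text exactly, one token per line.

Hunk 1: at line 1 remove [ixbu,rpnfz,qyoeu] add [vcneu,cvb,tsjqr] -> 7 lines: hhu vcneu cvb tsjqr vkhe hsm ciom
Hunk 2: at line 1 remove [vcneu,cvb] add [dcuy,jlfij,excqe] -> 8 lines: hhu dcuy jlfij excqe tsjqr vkhe hsm ciom
Hunk 3: at line 1 remove [jlfij,excqe,tsjqr] add [vjm,ztak,aoob] -> 8 lines: hhu dcuy vjm ztak aoob vkhe hsm ciom
Hunk 4: at line 2 remove [vjm,ztak,aoob] add [hsfdp,audjs] -> 7 lines: hhu dcuy hsfdp audjs vkhe hsm ciom

Answer: hhu
dcuy
hsfdp
audjs
vkhe
hsm
ciom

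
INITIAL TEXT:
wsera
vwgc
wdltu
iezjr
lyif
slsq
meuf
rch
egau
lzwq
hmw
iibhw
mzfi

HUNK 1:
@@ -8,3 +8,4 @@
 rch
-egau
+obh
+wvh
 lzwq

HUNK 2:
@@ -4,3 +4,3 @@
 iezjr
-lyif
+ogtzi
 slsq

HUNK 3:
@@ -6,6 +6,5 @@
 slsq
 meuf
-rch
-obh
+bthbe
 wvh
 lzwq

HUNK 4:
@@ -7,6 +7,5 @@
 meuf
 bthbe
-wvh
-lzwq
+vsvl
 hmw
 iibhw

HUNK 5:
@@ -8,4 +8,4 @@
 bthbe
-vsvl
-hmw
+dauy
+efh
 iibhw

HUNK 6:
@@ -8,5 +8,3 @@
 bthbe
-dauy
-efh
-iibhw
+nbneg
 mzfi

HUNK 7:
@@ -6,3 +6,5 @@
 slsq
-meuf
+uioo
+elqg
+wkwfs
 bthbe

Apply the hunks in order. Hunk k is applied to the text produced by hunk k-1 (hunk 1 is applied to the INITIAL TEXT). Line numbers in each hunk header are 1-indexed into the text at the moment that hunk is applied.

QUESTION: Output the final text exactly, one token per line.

Hunk 1: at line 8 remove [egau] add [obh,wvh] -> 14 lines: wsera vwgc wdltu iezjr lyif slsq meuf rch obh wvh lzwq hmw iibhw mzfi
Hunk 2: at line 4 remove [lyif] add [ogtzi] -> 14 lines: wsera vwgc wdltu iezjr ogtzi slsq meuf rch obh wvh lzwq hmw iibhw mzfi
Hunk 3: at line 6 remove [rch,obh] add [bthbe] -> 13 lines: wsera vwgc wdltu iezjr ogtzi slsq meuf bthbe wvh lzwq hmw iibhw mzfi
Hunk 4: at line 7 remove [wvh,lzwq] add [vsvl] -> 12 lines: wsera vwgc wdltu iezjr ogtzi slsq meuf bthbe vsvl hmw iibhw mzfi
Hunk 5: at line 8 remove [vsvl,hmw] add [dauy,efh] -> 12 lines: wsera vwgc wdltu iezjr ogtzi slsq meuf bthbe dauy efh iibhw mzfi
Hunk 6: at line 8 remove [dauy,efh,iibhw] add [nbneg] -> 10 lines: wsera vwgc wdltu iezjr ogtzi slsq meuf bthbe nbneg mzfi
Hunk 7: at line 6 remove [meuf] add [uioo,elqg,wkwfs] -> 12 lines: wsera vwgc wdltu iezjr ogtzi slsq uioo elqg wkwfs bthbe nbneg mzfi

Answer: wsera
vwgc
wdltu
iezjr
ogtzi
slsq
uioo
elqg
wkwfs
bthbe
nbneg
mzfi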